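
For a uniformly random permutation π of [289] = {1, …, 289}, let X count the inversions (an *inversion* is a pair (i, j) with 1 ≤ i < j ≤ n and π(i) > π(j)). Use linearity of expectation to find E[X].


Write X = Σ X_I over the C(289, 2) = 41616 pairs i < j, with X_I the indicator of one inversion.
There are 41616 indicators.
For each fixed pair i < j, the values π(i) and π(j) are two distinct elements of {1, …, 289} in uniformly random order; by symmetry P[π(i) > π(j)] = 1/2.
By linearity: E[X] = 41616 · (1/2) = C(289, 2) · (1/2) = 41616/2 = 20808 ≈ 20808.000000.

E[X] = 20808 = 20808.000000.


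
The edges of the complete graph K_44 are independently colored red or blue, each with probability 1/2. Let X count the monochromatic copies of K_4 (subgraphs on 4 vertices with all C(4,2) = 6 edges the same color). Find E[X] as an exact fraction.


Let X = Σ_S X_S over the C(44, 4) = 135751 subsets S of size 4, where X_S = 1 if the K_4 on S is monochromatic.
For a fixed S, the K_4 on S has C(4, 2) = 6 edges. P[all 6 edges red] = (1/2)^6, and likewise for blue, so P[monochromatic] = 2·(1/2)^6 = 2^{1 − 6} = 1/32.
Summing: E[X] = C(44, 4) · 2^{1 − 6} = 135751 · 1/32 = 135751/32.
Numerically: E[X] ≈ 4242.2188.

E[X] = C(44,4)·2^(1−C(4,2)) = 135751/32 ≈ 4242.2188.


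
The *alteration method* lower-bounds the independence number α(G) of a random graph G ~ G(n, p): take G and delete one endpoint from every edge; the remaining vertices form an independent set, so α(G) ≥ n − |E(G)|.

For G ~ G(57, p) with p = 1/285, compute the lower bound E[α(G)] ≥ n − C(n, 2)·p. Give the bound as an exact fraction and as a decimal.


E[|E(G)|] = C(57, 2)·p = 1596 · (1/285) = 28/5.
E[α(G)] ≥ n − E[|E(G)|] = 57 − 28/5 = 257/5.
Numerically: ≈ 51.40000.
(This is only a lower bound; the true E[α(G)] may be larger.)

E[α(G)] ≥ 257/5 ≈ 51.40000.


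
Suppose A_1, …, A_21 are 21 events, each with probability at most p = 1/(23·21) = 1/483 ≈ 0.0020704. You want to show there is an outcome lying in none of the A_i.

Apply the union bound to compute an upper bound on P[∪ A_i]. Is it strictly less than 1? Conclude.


Union bound: P[∪_{i=1}^{21} A_i] ≤ Σ_i P[A_i] ≤ 21·p = 21·(1/483) = 1/23.
Numerically: 1/23 ≈ 0.0434783.
Is 1/23 < 1? YES.
Since P[∪ A_i] ≤ 1/23 < 1, the complement has P[∩ A_i^c] ≥ 1 − 1/23 = 22/23 > 0, so some outcome avoids every A_i.

21·p = 1/23 ≈ 0.0434783; existence CERTIFIED by the union bound.


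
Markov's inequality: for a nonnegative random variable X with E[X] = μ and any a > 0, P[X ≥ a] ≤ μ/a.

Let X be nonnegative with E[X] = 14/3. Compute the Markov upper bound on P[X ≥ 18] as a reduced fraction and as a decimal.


μ = E[X] = 14/3, a = 18.
Markov: P[X ≥ 18] ≤ μ/a = (14/3)/18 = 7/27.
Numerically: ≈ 0.259.
(Since a = 18 > μ = 4.667, the bound 7/27 is < 1 and informative.)

P[X ≥ 18] ≤ 7/27 ≈ 0.259.


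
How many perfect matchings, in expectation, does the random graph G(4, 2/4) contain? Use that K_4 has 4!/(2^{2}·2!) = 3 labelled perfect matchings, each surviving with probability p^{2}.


K_4 has 4!/(2^{2}·2!) = 3 labelled perfect matchings.
For each such perfect matching H, let X_H = 1 if all 2 edges of H are present in G. Then P[X_H = 1] = p^{2} = (1/2)^{2} = 1/4.
By linearity: E[X] = Σ_H E[X_H] = 3 · p^{2} = 3 · 1/4 = 3/4.
Numerically: E[X] ≈ 0.75.

E[X] = 3 · (1/2)^{2} = 3/4 ≈ 0.75.


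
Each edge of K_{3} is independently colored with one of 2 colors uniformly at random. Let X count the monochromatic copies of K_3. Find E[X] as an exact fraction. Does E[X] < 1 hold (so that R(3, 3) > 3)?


E[X] = C(3, 3) · 2^{1 − 3} = 1 · 2^{−2} = 1/4.
As a reduced fraction: E[X] = 1/4 ≈ 0.250000.
Is E[X] < 1? YES.
Since E[X] < 1, there exists a 2-coloring of K_{3} with no monochromatic K_3; hence R(3, 3) > 3.

E[X] = 1/4 ≈ 0.250000; E[X] < 1, so R(3, 3) > 3.


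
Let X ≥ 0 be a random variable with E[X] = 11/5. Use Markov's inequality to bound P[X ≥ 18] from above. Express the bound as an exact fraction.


μ = E[X] = 11/5, a = 18.
Markov: P[X ≥ 18] ≤ μ/a = (11/5)/18 = 11/90.
Numerically: ≈ 0.12222.
(Since a = 18 > μ = 2.20000, the bound 11/90 is < 1 and informative.)

P[X ≥ 18] ≤ 11/90 ≈ 0.12222.


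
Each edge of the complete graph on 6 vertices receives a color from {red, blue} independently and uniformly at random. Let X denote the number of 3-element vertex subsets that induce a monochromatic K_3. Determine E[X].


Let X = Σ_S X_S over the C(6, 3) = 20 subsets S of size 3, where X_S = 1 if the K_3 on S is monochromatic.
For a fixed S, the K_3 on S has C(3, 2) = 3 edges. P[all 3 edges red] = (1/2)^3, and likewise for blue, so P[monochromatic] = 2·(1/2)^3 = 2^{1 − 3} = 1/4.
By linearity: E[X] = C(6, 3) · 2^{1 − 3} = 20 · 1/4 = 5.
Numerically: E[X] ≈ 5.000.

E[X] = C(6,3)·2^(1−C(3,2)) = 5 ≈ 5.000.


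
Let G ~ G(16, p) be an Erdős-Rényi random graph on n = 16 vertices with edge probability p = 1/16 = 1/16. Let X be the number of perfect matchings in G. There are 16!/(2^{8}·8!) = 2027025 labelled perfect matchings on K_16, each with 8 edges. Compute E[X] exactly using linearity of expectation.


K_16 has 16!/(2^{8}·8!) = 2027025 labelled perfect matchings.
For each such perfect matching H, let X_H = 1 if all 8 edges of H are present in G. Then P[X_H = 1] = p^{8} = (1/16)^{8} = 1/4294967296.
By linearity: E[X] = Σ_H E[X_H] = 2027025 · p^{8} = 2027025 · 1/4294967296 = 2027025/4294967296.
Numerically: E[X] ≈ 0.000472.

E[X] = 2027025 · (1/16)^{8} = 2027025/4294967296 ≈ 0.000472.


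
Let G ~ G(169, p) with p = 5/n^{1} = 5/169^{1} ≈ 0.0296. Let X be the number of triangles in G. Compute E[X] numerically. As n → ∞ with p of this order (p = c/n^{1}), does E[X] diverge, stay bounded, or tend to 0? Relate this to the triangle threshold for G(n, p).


Number of potential triangles: C(169, 3) = 790244.
Each occurs with probability p³ ≈ (0.0296)³ ≈ 2.58970e-05.
By linearity: E[X] = C(169, 3)·p³ ≈ 790244 · 2.58970e-05 ≈ 20.465.
Here α = 1, so p = 5/n is exactly at the triangle threshold p ~ 1/n. Asymptotically E[X] → c³/6 = 5³/6 = 125/6 ≈ 20.833, a bounded constant. In this regime the triangle count is asymptotically Poisson(c³/6).

E[X] ≈ 20.465; in regime p = Θ(1/n^{1}) E[X] stays bounded (at the triangle threshold p ~ 1/n).


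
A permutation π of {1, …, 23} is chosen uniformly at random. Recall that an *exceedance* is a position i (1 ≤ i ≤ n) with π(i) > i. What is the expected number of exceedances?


Write X = Σ_{i=1}^{23} X_i, where X_i = 1_{π(i) > i}.
For each fixed i, π(i) is uniform over {1, …, 23} (marginal of a uniform permutation), so P[π(i) > i] = (n − i)/n. Summing: Σ_{i=1}^{23} (n − i)/n = (0 + 1 + … + 22)/23 = 23(23 − 1)/(2·23) = (23 − 1)/2.
Hence E[X] = Σ_{i=1}^{23} (23 − i)/23 = 11 ≈ 11.000.

E[X] = 11 = 11.000.


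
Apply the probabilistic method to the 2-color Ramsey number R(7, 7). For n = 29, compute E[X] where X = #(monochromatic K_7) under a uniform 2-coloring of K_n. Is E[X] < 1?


E[X] = C(29, 7) · 2^{1 − 21} = 1560780 · 2^{−20} = 1560780/1048576.
As a reduced fraction: E[X] = 390195/262144 ≈ 1.4885.
Is E[X] < 1? NO.
Since E[X] ≥ 1, the first-moment bound is inconclusive at n = 29; it does NOT by itself certify R(7, 7) > 29.

E[X] = 390195/262144 ≈ 1.4885; E[X] ≥ 1; first-moment method inconclusive here.


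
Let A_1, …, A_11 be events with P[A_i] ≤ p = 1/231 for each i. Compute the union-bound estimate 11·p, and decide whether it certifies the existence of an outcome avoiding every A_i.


Union bound: P[∪_{i=1}^{11} A_i] ≤ Σ_i P[A_i] ≤ 11·p = 11·(1/231) = 1/21.
Numerically: 1/21 ≈ 0.0476190.
Is 1/21 < 1? YES.
Since P[∪ A_i] ≤ 1/21 < 1, the complement has P[∩ A_i^c] ≥ 1 − 1/21 = 20/21 > 0, so some outcome avoids every A_i.

11·p = 1/21 ≈ 0.0476190; existence CERTIFIED by the union bound.


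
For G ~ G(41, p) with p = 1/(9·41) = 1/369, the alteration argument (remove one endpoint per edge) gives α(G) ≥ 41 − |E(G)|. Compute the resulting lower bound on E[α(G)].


E[|E(G)|] = C(41, 2)·p = 820 · (1/369) = 20/9.
E[α(G)] ≥ n − E[|E(G)|] = 41 − 20/9 = 349/9.
Numerically: ≈ 38.77778.
(This is only a lower bound; the true E[α(G)] may be larger.)

E[α(G)] ≥ 349/9 ≈ 38.77778.


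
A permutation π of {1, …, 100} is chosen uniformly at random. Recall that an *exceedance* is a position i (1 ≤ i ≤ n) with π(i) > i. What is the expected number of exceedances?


Write X = Σ_{i=1}^{100} X_i, where X_i = 1_{π(i) > i}.
For each fixed i, π(i) is uniform over {1, …, 100} (marginal of a uniform permutation), so P[π(i) > i] = (n − i)/n. Summing: Σ_{i=1}^{100} (n − i)/n = (0 + 1 + … + 99)/100 = 100(100 − 1)/(2·100) = (100 − 1)/2.
Hence E[X] = Σ_{i=1}^{100} (100 − i)/100 = 99/2 ≈ 49.500.

E[X] = 99/2 = 49.500.


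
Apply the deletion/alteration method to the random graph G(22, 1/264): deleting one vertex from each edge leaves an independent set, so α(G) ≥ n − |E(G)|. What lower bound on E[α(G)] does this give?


E[|E(G)|] = C(22, 2)·p = 231 · (1/264) = 7/8.
E[α(G)] ≥ n − E[|E(G)|] = 22 − 7/8 = 169/8.
Numerically: ≈ 21.125000.
(This is only a lower bound; the true E[α(G)] may be larger.)

E[α(G)] ≥ 169/8 ≈ 21.125000.


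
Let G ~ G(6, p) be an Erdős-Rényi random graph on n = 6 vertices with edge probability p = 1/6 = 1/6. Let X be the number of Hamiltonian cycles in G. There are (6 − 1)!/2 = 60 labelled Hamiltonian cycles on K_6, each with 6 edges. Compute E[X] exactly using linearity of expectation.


K_6 has (6 − 1)!/2 = 60 labelled Hamiltonian cycles.
For each such Hamiltonian cycle H, let X_H = 1 if all 6 edges of H are present in G. Then P[X_H = 1] = p^{6} = (1/6)^{6} = 1/46656.
By linearity: E[X] = Σ_H E[X_H] = 60 · p^{6} = 60 · 1/46656 = 5/3888.
Numerically: E[X] ≈ 0.00129.

E[X] = 60 · (1/6)^{6} = 5/3888 ≈ 0.00129.


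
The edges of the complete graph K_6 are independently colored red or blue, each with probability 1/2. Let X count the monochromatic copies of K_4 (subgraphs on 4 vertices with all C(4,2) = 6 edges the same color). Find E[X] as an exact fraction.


Let X = Σ_S X_S over the C(6, 4) = 15 subsets S of size 4, where X_S = 1 if the K_4 on S is monochromatic.
For a fixed S, the K_4 on S has C(4, 2) = 6 edges. P[all 6 edges red] = (1/2)^6, and likewise for blue, so P[monochromatic] = 2·(1/2)^6 = 2^{1 − 6} = 1/32.
Summing: E[X] = C(6, 4) · 2^{1 − 6} = 15 · 1/32 = 15/32.
Numerically: E[X] ≈ 0.469.

E[X] = C(6,4)·2^(1−C(4,2)) = 15/32 ≈ 0.469.


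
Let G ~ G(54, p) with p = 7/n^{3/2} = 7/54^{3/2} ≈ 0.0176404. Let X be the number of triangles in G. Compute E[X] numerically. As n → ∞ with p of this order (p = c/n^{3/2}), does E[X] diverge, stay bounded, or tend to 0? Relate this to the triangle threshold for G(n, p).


Number of potential triangles: C(54, 3) = 24804.
Each occurs with probability p³ ≈ (0.0176404)³ ≈ 5.48936616e-06.
By linearity: E[X] = C(54, 3)·p³ ≈ 24804 · 5.48936616e-06 ≈ 0.136158.
Since α = 3/2 > 1, p = c/n^{3/2} = o(1/n) is below the triangle threshold p ~ 1/n. Asymptotically E[X] ~ (c³/6)·n^{3(1−α)} = (7³/6)·n^{-1.5} → 0, so by Markov's inequality G has no triangles w.h.p.

E[X] ≈ 0.136158; in regime p = Θ(1/n^{3/2}) E[X] tends to 0 (below the triangle threshold p ~ 1/n).


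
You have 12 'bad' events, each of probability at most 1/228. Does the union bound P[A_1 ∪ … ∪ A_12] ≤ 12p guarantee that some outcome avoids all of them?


Union bound: P[∪_{i=1}^{12} A_i] ≤ Σ_i P[A_i] ≤ 12·p = 12·(1/228) = 1/19.
Numerically: 1/19 ≈ 0.05263.
Is 1/19 < 1? YES.
Since P[∪ A_i] ≤ 1/19 < 1, the complement has P[∩ A_i^c] ≥ 1 − 1/19 = 18/19 > 0, so some outcome avoids every A_i.

12·p = 1/19 ≈ 0.05263; existence CERTIFIED by the union bound.


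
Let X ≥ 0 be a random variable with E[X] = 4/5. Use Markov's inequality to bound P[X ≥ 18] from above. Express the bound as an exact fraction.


μ = E[X] = 4/5, a = 18.
Markov: P[X ≥ 18] ≤ μ/a = (4/5)/18 = 2/45.
Numerically: ≈ 0.0444.
(Since a = 18 > μ = 0.8000, the bound 2/45 is < 1 and informative.)

P[X ≥ 18] ≤ 2/45 ≈ 0.0444.


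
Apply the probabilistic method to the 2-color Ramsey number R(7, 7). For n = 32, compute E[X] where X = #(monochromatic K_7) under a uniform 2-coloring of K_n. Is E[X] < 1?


E[X] = C(32, 7) · 2^{1 − 21} = 3365856 · 2^{−20} = 3365856/1048576.
As a reduced fraction: E[X] = 105183/32768 ≈ 3.20993.
Is E[X] < 1? NO.
Since E[X] ≥ 1, the first-moment bound is inconclusive at n = 32; it does NOT by itself certify R(7, 7) > 32.

E[X] = 105183/32768 ≈ 3.20993; E[X] ≥ 1; first-moment method inconclusive here.


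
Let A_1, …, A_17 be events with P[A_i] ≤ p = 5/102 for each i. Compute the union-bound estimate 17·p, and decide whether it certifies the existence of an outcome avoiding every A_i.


Union bound: P[∪_{i=1}^{17} A_i] ≤ Σ_i P[A_i] ≤ 17·p = 17·(5/102) = 5/6.
Numerically: 5/6 ≈ 0.8333333.
Is 5/6 < 1? YES.
Since P[∪ A_i] ≤ 5/6 < 1, the complement has P[∩ A_i^c] ≥ 1 − 5/6 = 1/6 > 0, so some outcome avoids every A_i.

17·p = 5/6 ≈ 0.8333333; existence CERTIFIED by the union bound.


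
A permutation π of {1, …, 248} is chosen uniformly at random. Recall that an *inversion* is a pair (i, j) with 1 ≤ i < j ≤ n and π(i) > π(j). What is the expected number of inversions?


Write X = Σ X_I over the C(248, 2) = 30628 pairs i < j, with X_I the indicator of one inversion.
There are 30628 indicators.
For each fixed pair i < j, the values π(i) and π(j) are two distinct elements of {1, …, 248} in uniformly random order; by symmetry P[π(i) > π(j)] = 1/2.
By linearity: E[X] = 30628 · (1/2) = C(248, 2) · (1/2) = 30628/2 = 15314 ≈ 15314.000000.

E[X] = 15314 = 15314.000000.


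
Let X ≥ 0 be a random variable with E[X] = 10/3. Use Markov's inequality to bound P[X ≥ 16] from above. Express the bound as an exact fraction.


μ = E[X] = 10/3, a = 16.
Markov: P[X ≥ 16] ≤ μ/a = (10/3)/16 = 5/24.
Numerically: ≈ 0.208333.
(Since a = 16 > μ = 3.333333, the bound 5/24 is < 1 and informative.)

P[X ≥ 16] ≤ 5/24 ≈ 0.208333.


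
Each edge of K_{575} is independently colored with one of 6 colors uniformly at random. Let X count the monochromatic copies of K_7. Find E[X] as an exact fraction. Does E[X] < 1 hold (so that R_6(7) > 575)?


E[X] = C(575, 7) · 6^{1 − 21} = 3974871393896975 · 6^{−20} = 3974871393896975/3656158440062976.
As a reduced fraction: E[X] = 3974871393896975/3656158440062976 ≈ 1.087172.
Is E[X] < 1? NO.
Since E[X] ≥ 1, the first-moment bound is inconclusive at n = 575; it does NOT by itself certify R_6(7) > 575.

E[X] = 3974871393896975/3656158440062976 ≈ 1.087172; E[X] ≥ 1; first-moment method inconclusive here.


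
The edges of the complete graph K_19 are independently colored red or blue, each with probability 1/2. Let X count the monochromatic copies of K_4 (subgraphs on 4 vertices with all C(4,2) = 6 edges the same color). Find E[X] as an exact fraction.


Let X = Σ_S X_S over the C(19, 4) = 3876 subsets S of size 4, where X_S = 1 if the K_4 on S is monochromatic.
For a fixed S, the K_4 on S has C(4, 2) = 6 edges. P[all 6 edges red] = (1/2)^6, and likewise for blue, so P[monochromatic] = 2·(1/2)^6 = 2^{1 − 6} = 1/32.
By linearity: E[X] = C(19, 4) · 2^{1 − 6} = 3876 · 1/32 = 969/8.
Numerically: E[X] ≈ 121.125000.

E[X] = C(19,4)·2^(1−C(4,2)) = 969/8 ≈ 121.125000.


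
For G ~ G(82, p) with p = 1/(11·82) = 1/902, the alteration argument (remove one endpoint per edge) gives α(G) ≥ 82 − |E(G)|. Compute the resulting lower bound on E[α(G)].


E[|E(G)|] = C(82, 2)·p = 3321 · (1/902) = 81/22.
E[α(G)] ≥ n − E[|E(G)|] = 82 − 81/22 = 1723/22.
Numerically: ≈ 78.3182.
(This is only a lower bound; the true E[α(G)] may be larger.)

E[α(G)] ≥ 1723/22 ≈ 78.3182.


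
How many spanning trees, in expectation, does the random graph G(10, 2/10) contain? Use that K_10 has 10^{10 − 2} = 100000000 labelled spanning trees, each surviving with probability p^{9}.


K_10 has 10^{10 − 2} = 100000000 labelled spanning trees.
For each such spanning tree H, let X_H = 1 if all 9 edges of H are present in G. Then P[X_H = 1] = p^{9} = (1/5)^{9} = 1/1953125.
Summing the indicators: E[X] = Σ_H E[X_H] = 100000000 · p^{9} = 100000000 · 1/1953125 = 256/5.
Numerically: E[X] ≈ 51.2.

E[X] = 100000000 · (1/5)^{9} = 256/5 ≈ 51.2.


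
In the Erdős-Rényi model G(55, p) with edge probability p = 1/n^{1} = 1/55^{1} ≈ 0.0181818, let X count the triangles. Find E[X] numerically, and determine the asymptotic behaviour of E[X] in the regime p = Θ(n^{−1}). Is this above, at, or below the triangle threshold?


Number of potential triangles: C(55, 3) = 26235.
Each occurs with probability p³ ≈ (0.0181818)³ ≈ 6.01051841e-06.
By linearity: E[X] = C(55, 3)·p³ ≈ 26235 · 6.01051841e-06 ≈ 0.157686.
Here α = 1, so p = 1/n is exactly at the triangle threshold p ~ 1/n. Asymptotically E[X] → c³/6 = 1³/6 = 1/6 ≈ 0.166667, a bounded constant. In this regime the triangle count is asymptotically Poisson(c³/6).

E[X] ≈ 0.157686; in regime p = Θ(1/n^{1}) E[X] stays bounded (at the triangle threshold p ~ 1/n).


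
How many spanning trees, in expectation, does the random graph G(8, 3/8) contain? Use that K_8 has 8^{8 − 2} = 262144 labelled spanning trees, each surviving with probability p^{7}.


K_8 has 8^{8 − 2} = 262144 labelled spanning trees.
For each such spanning tree H, let X_H = 1 if all 7 edges of H are present in G. Then P[X_H = 1] = p^{7} = (3/8)^{7} = 2187/2097152.
By linearity: E[X] = Σ_H E[X_H] = 262144 · p^{7} = 262144 · 2187/2097152 = 2187/8.
Numerically: E[X] ≈ 273.375.

E[X] = 262144 · (3/8)^{7} = 2187/8 ≈ 273.375.


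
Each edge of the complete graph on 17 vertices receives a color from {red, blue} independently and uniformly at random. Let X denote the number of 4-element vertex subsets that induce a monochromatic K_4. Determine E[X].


Let X = Σ_S X_S over the C(17, 4) = 2380 subsets S of size 4, where X_S = 1 if the K_4 on S is monochromatic.
For a fixed S, the K_4 on S has C(4, 2) = 6 edges. P[all 6 edges red] = (1/2)^6, and likewise for blue, so P[monochromatic] = 2·(1/2)^6 = 2^{1 − 6} = 1/32.
By linearity: E[X] = C(17, 4) · 2^{1 − 6} = 2380 · 1/32 = 595/8.
Numerically: E[X] ≈ 74.375000.

E[X] = C(17,4)·2^(1−C(4,2)) = 595/8 ≈ 74.375000.


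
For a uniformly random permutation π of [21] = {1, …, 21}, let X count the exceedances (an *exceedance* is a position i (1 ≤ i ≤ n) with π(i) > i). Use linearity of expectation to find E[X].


Write X = Σ_{i=1}^{21} X_i, where X_i = 1_{π(i) > i}.
For each fixed i, π(i) is uniform over {1, …, 21} (marginal of a uniform permutation), so P[π(i) > i] = (n − i)/n. Summing: Σ_{i=1}^{21} (n − i)/n = (0 + 1 + … + 20)/21 = 21(21 − 1)/(2·21) = (21 − 1)/2.
Hence E[X] = Σ_{i=1}^{21} (21 − i)/21 = 10 ≈ 10.0000.

E[X] = 10 = 10.0000.


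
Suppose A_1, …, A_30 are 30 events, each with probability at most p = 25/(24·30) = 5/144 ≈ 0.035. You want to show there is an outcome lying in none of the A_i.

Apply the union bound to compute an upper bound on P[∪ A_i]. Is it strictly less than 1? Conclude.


Union bound: P[∪_{i=1}^{30} A_i] ≤ Σ_i P[A_i] ≤ 30·p = 30·(5/144) = 25/24.
Numerically: 25/24 ≈ 1.042.
Is 25/24 < 1? NO.
Since the bound 25/24 is ≥ 1, the union bound is uninformative here; it does NOT by itself certify existence.

30·p = 25/24 ≈ 1.042; existence NOT certified by the union bound.


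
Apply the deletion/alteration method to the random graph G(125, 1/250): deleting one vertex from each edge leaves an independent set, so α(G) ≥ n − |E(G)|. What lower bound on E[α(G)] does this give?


E[|E(G)|] = C(125, 2)·p = 7750 · (1/250) = 31.
E[α(G)] ≥ n − E[|E(G)|] = 125 − 31 = 94.
Numerically: ≈ 94.0000.
(This is only a lower bound; the true E[α(G)] may be larger.)

E[α(G)] ≥ 94 ≈ 94.0000.


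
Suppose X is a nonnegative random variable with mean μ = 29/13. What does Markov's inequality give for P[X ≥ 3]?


μ = E[X] = 29/13, a = 3.
Markov: P[X ≥ 3] ≤ μ/a = (29/13)/3 = 29/39.
Numerically: ≈ 0.7436.
(Since a = 3 > μ = 2.2308, the bound 29/39 is < 1 and informative.)

P[X ≥ 3] ≤ 29/39 ≈ 0.7436.


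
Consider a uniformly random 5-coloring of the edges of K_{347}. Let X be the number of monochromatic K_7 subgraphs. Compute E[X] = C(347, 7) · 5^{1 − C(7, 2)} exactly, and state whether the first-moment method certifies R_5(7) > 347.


E[X] = C(347, 7) · 5^{1 − 21} = 113090774900334 · 5^{−20} = 113090774900334/95367431640625.
As a reduced fraction: E[X] = 113090774900334/95367431640625 ≈ 1.1858.
Is E[X] < 1? NO.
Since E[X] ≥ 1, the first-moment bound is inconclusive at n = 347; it does NOT by itself certify R_5(7) > 347.

E[X] = 113090774900334/95367431640625 ≈ 1.1858; E[X] ≥ 1; first-moment method inconclusive here.


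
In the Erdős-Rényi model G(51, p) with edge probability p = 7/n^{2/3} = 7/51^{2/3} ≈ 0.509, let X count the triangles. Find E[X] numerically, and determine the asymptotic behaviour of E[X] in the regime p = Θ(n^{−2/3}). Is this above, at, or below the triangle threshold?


Number of potential triangles: C(51, 3) = 20825.
Each occurs with probability p³ ≈ (0.509)³ ≈ 1.31872e-01.
By linearity: E[X] = C(51, 3)·p³ ≈ 20825 · 1.31872e-01 ≈ 2746.242.
Since α = 2/3 < 1, p = c/n^{2/3} ≫ 1/n is above the triangle threshold p ~ 1/n. Asymptotically E[X] ~ (c³/6)·n^{3(1−α)} = (7³/6)·n^{1} → ∞; triangles are abundant w.h.p.

E[X] ≈ 2746.242; in regime p = Θ(1/n^{2/3}) E[X] diverges (above the triangle threshold p ~ 1/n).


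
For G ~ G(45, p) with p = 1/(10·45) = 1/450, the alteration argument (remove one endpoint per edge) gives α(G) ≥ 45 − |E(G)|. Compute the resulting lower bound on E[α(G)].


E[|E(G)|] = C(45, 2)·p = 990 · (1/450) = 11/5.
E[α(G)] ≥ n − E[|E(G)|] = 45 − 11/5 = 214/5.
Numerically: ≈ 42.80000.
(This is only a lower bound; the true E[α(G)] may be larger.)

E[α(G)] ≥ 214/5 ≈ 42.80000.


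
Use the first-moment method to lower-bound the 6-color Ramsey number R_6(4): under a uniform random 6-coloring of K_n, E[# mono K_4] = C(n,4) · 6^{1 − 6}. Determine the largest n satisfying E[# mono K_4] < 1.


We need C(n, 4) · 6^{1 − 6} < 1, i.e. C(n, 4) < 6^{6 − 1} = 7776.
Check values of n near the boundary:
  n = 19: C(19, 4) = 3876; 3876 < 7776? YES
  n = 20: C(20, 4) = 4845; 4845 < 7776? YES
  n = 21: C(21, 4) = 5985; 5985 < 7776? YES
  n = 22: C(22, 4) = 7315; 7315 < 7776? YES
  n = 23: C(23, 4) = 8855; 8855 < 7776? NO
The largest n with C(n, 4) < 7776 is n = 22 (where E[X] = 7315/7776 ≈ 0.940715). Hence R_6(4) > 22, i.e. R_6(4) ≥ 23.

Largest n = 22; hence R_6(4) > 22.


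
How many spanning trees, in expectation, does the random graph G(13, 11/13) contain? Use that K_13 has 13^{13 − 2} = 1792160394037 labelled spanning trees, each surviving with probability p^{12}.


K_13 has 13^{13 − 2} = 1792160394037 labelled spanning trees.
For each such spanning tree H, let X_H = 1 if all 12 edges of H are present in G. Then P[X_H = 1] = p^{12} = (11/13)^{12} = 3138428376721/23298085122481.
Summing the indicators: E[X] = Σ_H E[X_H] = 1792160394037 · p^{12} = 1792160394037 · 3138428376721/23298085122481 = 3138428376721/13.
Numerically: E[X] ≈ 2.4142e+11.

E[X] = 1792160394037 · (11/13)^{12} = 3138428376721/13 ≈ 2.4142e+11.


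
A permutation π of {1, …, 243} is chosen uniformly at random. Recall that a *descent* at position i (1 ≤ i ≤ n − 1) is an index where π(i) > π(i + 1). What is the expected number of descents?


Write X = Σ X_I over i = 1, …, 242, with X_I the indicator of one descent.
There are 242 indicators.
For each fixed i, the pair (π(i), π(i+1)) is a uniformly random ordered pair of distinct values from {1, …, 243}; by symmetry P[π(i) > π(i+1)] = 1/2.
By linearity: E[X] = 242 · (1/2) = (243 − 1) · (1/2) = 121 ≈ 121.00000.

E[X] = 121 = 121.00000.


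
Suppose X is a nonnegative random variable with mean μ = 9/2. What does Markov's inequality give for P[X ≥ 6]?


μ = E[X] = 9/2, a = 6.
Markov: P[X ≥ 6] ≤ μ/a = (9/2)/6 = 3/4.
Numerically: ≈ 0.750.
(Since a = 6 > μ = 4.500, the bound 3/4 is < 1 and informative.)

P[X ≥ 6] ≤ 3/4 ≈ 0.750.


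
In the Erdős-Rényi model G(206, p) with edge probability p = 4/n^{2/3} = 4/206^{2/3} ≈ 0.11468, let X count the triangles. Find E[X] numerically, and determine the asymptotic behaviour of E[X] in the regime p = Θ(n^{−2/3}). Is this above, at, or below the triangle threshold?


Number of potential triangles: C(206, 3) = 1435820.
Each occurs with probability p³ ≈ (0.11468)³ ≈ 1.5081535e-03.
By linearity: E[X] = C(206, 3)·p³ ≈ 1435820 · 1.5081535e-03 ≈ 2165.43689.
Since α = 2/3 < 1, p = c/n^{2/3} ≫ 1/n is above the triangle threshold p ~ 1/n. Asymptotically E[X] ~ (c³/6)·n^{3(1−α)} = (4³/6)·n^{1} → ∞; triangles are abundant w.h.p.

E[X] ≈ 2165.43689; in regime p = Θ(1/n^{2/3}) E[X] diverges (above the triangle threshold p ~ 1/n).


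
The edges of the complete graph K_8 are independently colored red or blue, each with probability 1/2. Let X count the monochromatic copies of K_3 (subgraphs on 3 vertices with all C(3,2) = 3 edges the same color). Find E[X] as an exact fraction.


Let X = Σ_S X_S over the C(8, 3) = 56 subsets S of size 3, where X_S = 1 if the K_3 on S is monochromatic.
For a fixed S, the K_3 on S has C(3, 2) = 3 edges. P[all 3 edges red] = (1/2)^3, and likewise for blue, so P[monochromatic] = 2·(1/2)^3 = 2^{1 − 3} = 1/4.
By linearity of expectation: E[X] = C(8, 3) · 2^{1 − 3} = 56 · 1/4 = 14.
Numerically: E[X] ≈ 14.0000.

E[X] = C(8,3)·2^(1−C(3,2)) = 14 ≈ 14.0000.


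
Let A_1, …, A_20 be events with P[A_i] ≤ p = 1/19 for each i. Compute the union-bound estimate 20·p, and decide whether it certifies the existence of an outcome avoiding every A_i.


Union bound: P[∪_{i=1}^{20} A_i] ≤ Σ_i P[A_i] ≤ 20·p = 20·(1/19) = 20/19.
Numerically: 20/19 ≈ 1.0526316.
Is 20/19 < 1? NO.
Since the bound 20/19 is ≥ 1, the union bound is uninformative here; it does NOT by itself certify existence.

20·p = 20/19 ≈ 1.0526316; existence NOT certified by the union bound.


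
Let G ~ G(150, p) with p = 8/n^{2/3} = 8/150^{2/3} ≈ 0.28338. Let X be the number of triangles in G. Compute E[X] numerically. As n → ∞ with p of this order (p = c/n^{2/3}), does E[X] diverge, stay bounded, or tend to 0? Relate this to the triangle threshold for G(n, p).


Number of potential triangles: C(150, 3) = 551300.
Each occurs with probability p³ ≈ (0.28338)³ ≈ 2.2755556e-02.
By linearity: E[X] = C(150, 3)·p³ ≈ 551300 · 2.2755556e-02 ≈ 12545.13778.
Since α = 2/3 < 1, p = c/n^{2/3} ≫ 1/n is above the triangle threshold p ~ 1/n. Asymptotically E[X] ~ (c³/6)·n^{3(1−α)} = (8³/6)·n^{1} → ∞; triangles are abundant w.h.p.

E[X] ≈ 12545.13778; in regime p = Θ(1/n^{2/3}) E[X] diverges (above the triangle threshold p ~ 1/n).


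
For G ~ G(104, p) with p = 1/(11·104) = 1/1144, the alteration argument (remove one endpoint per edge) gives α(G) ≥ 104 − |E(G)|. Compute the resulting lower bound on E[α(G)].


E[|E(G)|] = C(104, 2)·p = 5356 · (1/1144) = 103/22.
E[α(G)] ≥ n − E[|E(G)|] = 104 − 103/22 = 2185/22.
Numerically: ≈ 99.3182.
(This is only a lower bound; the true E[α(G)] may be larger.)

E[α(G)] ≥ 2185/22 ≈ 99.3182.


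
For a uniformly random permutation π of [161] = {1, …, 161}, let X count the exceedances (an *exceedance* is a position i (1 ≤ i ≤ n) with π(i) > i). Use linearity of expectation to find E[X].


Write X = Σ_{i=1}^{161} X_i, where X_i = 1_{π(i) > i}.
For each fixed i, π(i) is uniform over {1, …, 161} (marginal of a uniform permutation), so P[π(i) > i] = (n − i)/n. Summing: Σ_{i=1}^{161} (n − i)/n = (0 + 1 + … + 160)/161 = 161(161 − 1)/(2·161) = (161 − 1)/2.
Hence E[X] = Σ_{i=1}^{161} (161 − i)/161 = 80 ≈ 80.00000.

E[X] = 80 = 80.00000.


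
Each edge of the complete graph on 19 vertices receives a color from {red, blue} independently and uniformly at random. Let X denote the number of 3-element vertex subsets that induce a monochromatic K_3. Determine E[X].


Let X = Σ_S X_S over the C(19, 3) = 969 subsets S of size 3, where X_S = 1 if the K_3 on S is monochromatic.
For a fixed S, the K_3 on S has C(3, 2) = 3 edges. P[all 3 edges red] = (1/2)^3, and likewise for blue, so P[monochromatic] = 2·(1/2)^3 = 2^{1 − 3} = 1/4.
Summing: E[X] = C(19, 3) · 2^{1 − 3} = 969 · 1/4 = 969/4.
Numerically: E[X] ≈ 242.25000.

E[X] = C(19,3)·2^(1−C(3,2)) = 969/4 ≈ 242.25000.


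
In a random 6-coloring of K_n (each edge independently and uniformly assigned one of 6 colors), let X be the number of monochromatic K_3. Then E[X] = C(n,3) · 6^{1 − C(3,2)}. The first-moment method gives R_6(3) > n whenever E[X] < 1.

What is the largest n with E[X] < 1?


We need C(n, 3) · 6^{1 − 3} < 1, i.e. C(n, 3) < 6^{3 − 1} = 36.
Check values of n near the boundary:
  n = 3: C(3, 3) = 1; 1 < 36? YES
  n = 4: C(4, 3) = 4; 4 < 36? YES
  n = 5: C(5, 3) = 10; 10 < 36? YES
  n = 6: C(6, 3) = 20; 20 < 36? YES
  n = 7: C(7, 3) = 35; 35 < 36? YES
  n = 8: C(8, 3) = 56; 56 < 36? NO
The largest n with C(n, 3) < 36 is n = 7 (where E[X] = 35/36 ≈ 0.97222). Hence R_6(3) > 7, i.e. R_6(3) ≥ 8.

Largest n = 7; hence R_6(3) > 7.


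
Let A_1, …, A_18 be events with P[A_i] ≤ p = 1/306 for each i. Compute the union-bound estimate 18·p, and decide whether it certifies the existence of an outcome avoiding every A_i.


Union bound: P[∪_{i=1}^{18} A_i] ≤ Σ_i P[A_i] ≤ 18·p = 18·(1/306) = 1/17.
Numerically: 1/17 ≈ 0.0588235.
Is 1/17 < 1? YES.
Since P[∪ A_i] ≤ 1/17 < 1, the complement has P[∩ A_i^c] ≥ 1 − 1/17 = 16/17 > 0, so some outcome avoids every A_i.

18·p = 1/17 ≈ 0.0588235; existence CERTIFIED by the union bound.


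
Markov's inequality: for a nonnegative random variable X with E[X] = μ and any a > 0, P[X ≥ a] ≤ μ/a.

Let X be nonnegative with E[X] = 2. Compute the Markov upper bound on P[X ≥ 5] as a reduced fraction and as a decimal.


μ = E[X] = 2, a = 5.
Markov: P[X ≥ 5] ≤ μ/a = (2)/5 = 2/5.
Numerically: ≈ 0.400000.
(Since a = 5 > μ = 2.000000, the bound 2/5 is < 1 and informative.)

P[X ≥ 5] ≤ 2/5 ≈ 0.400000.


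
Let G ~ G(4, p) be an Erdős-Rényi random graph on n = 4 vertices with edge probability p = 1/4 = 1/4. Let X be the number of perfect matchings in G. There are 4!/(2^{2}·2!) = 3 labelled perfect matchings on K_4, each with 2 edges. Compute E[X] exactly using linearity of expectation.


K_4 has 4!/(2^{2}·2!) = 3 labelled perfect matchings.
For each such perfect matching H, let X_H = 1 if all 2 edges of H are present in G. Then P[X_H = 1] = p^{2} = (1/4)^{2} = 1/16.
By linearity of expectation: E[X] = Σ_H E[X_H] = 3 · p^{2} = 3 · 1/16 = 3/16.
Numerically: E[X] ≈ 0.1875.

E[X] = 3 · (1/4)^{2} = 3/16 ≈ 0.1875.


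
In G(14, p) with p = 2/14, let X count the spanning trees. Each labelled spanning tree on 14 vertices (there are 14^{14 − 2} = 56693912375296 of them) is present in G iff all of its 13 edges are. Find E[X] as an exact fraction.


K_14 has 14^{14 − 2} = 56693912375296 labelled spanning trees.
For each such spanning tree H, let X_H = 1 if all 13 edges of H are present in G. Then P[X_H = 1] = p^{13} = (1/7)^{13} = 1/96889010407.
By linearity: E[X] = Σ_H E[X_H] = 56693912375296 · p^{13} = 56693912375296 · 1/96889010407 = 4096/7.
Numerically: E[X] ≈ 585.1.

E[X] = 56693912375296 · (1/7)^{13} = 4096/7 ≈ 585.1.


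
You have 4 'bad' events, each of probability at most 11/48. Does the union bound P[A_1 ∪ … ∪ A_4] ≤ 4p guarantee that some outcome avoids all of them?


Union bound: P[∪_{i=1}^{4} A_i] ≤ Σ_i P[A_i] ≤ 4·p = 4·(11/48) = 11/12.
Numerically: 11/12 ≈ 0.916667.
Is 11/12 < 1? YES.
Since P[∪ A_i] ≤ 11/12 < 1, the complement has P[∩ A_i^c] ≥ 1 − 11/12 = 1/12 > 0, so some outcome avoids every A_i.

4·p = 11/12 ≈ 0.916667; existence CERTIFIED by the union bound.


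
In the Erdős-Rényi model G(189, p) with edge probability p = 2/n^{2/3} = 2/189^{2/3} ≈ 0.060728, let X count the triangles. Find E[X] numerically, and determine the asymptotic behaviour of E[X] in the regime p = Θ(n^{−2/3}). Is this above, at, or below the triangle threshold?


Number of potential triangles: C(189, 3) = 1107414.
Each occurs with probability p³ ≈ (0.060728)³ ≈ 2.23957896e-04.
By linearity: E[X] = C(189, 3)·p³ ≈ 1107414 · 2.23957896e-04 ≈ 248.014109.
Since α = 2/3 < 1, p = c/n^{2/3} ≫ 1/n is above the triangle threshold p ~ 1/n. Asymptotically E[X] ~ (c³/6)·n^{3(1−α)} = (2³/6)·n^{1} → ∞; triangles are abundant w.h.p.

E[X] ≈ 248.014109; in regime p = Θ(1/n^{2/3}) E[X] diverges (above the triangle threshold p ~ 1/n).


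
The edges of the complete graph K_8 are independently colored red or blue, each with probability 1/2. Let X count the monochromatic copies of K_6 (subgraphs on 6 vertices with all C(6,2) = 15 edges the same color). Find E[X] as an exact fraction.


Let X = Σ_S X_S over the C(8, 6) = 28 subsets S of size 6, where X_S = 1 if the K_6 on S is monochromatic.
For a fixed S, the K_6 on S has C(6, 2) = 15 edges. P[all 15 edges red] = (1/2)^15, and likewise for blue, so P[monochromatic] = 2·(1/2)^15 = 2^{1 − 15} = 1/16384.
By linearity of expectation: E[X] = C(8, 6) · 2^{1 − 15} = 28 · 1/16384 = 7/4096.
Numerically: E[X] ≈ 0.0017.

E[X] = C(8,6)·2^(1−C(6,2)) = 7/4096 ≈ 0.0017.


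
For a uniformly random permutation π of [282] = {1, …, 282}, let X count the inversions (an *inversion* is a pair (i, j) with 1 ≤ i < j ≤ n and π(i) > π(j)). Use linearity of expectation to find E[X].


Write X = Σ X_I over the C(282, 2) = 39621 pairs i < j, with X_I the indicator of one inversion.
There are 39621 indicators.
For each fixed pair i < j, the values π(i) and π(j) are two distinct elements of {1, …, 282} in uniformly random order; by symmetry P[π(i) > π(j)] = 1/2.
By linearity: E[X] = 39621 · (1/2) = C(282, 2) · (1/2) = 39621/2 = 39621/2 ≈ 19810.50000.

E[X] = 39621/2 = 19810.50000.


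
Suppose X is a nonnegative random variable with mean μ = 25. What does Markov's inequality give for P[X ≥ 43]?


μ = E[X] = 25, a = 43.
Markov: P[X ≥ 43] ≤ μ/a = (25)/43 = 25/43.
Numerically: ≈ 0.581.
(Since a = 43 > μ = 25.000, the bound 25/43 is < 1 and informative.)

P[X ≥ 43] ≤ 25/43 ≈ 0.581.


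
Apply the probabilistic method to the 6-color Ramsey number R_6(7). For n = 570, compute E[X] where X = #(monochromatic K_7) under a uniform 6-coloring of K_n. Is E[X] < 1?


E[X] = C(570, 7) · 6^{1 − 21} = 3737936877831720 · 6^{−20} = 3737936877831720/3656158440062976.
As a reduced fraction: E[X] = 5768421107765/5642219814912 ≈ 1.02237.
Is E[X] < 1? NO.
Since E[X] ≥ 1, the first-moment bound is inconclusive at n = 570; it does NOT by itself certify R_6(7) > 570.

E[X] = 5768421107765/5642219814912 ≈ 1.02237; E[X] ≥ 1; first-moment method inconclusive here.


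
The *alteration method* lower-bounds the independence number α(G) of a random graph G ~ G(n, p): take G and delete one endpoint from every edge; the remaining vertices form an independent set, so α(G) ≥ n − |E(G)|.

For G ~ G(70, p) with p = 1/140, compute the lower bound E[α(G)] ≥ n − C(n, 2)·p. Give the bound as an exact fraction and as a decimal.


E[|E(G)|] = C(70, 2)·p = 2415 · (1/140) = 69/4.
E[α(G)] ≥ n − E[|E(G)|] = 70 − 69/4 = 211/4.
Numerically: ≈ 52.750.
(This is only a lower bound; the true E[α(G)] may be larger.)

E[α(G)] ≥ 211/4 ≈ 52.750.


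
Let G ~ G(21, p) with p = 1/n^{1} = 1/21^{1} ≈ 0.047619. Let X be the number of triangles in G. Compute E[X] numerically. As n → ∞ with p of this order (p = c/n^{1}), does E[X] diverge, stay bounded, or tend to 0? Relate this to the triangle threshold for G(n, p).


Number of potential triangles: C(21, 3) = 1330.
Each occurs with probability p³ ≈ (0.047619)³ ≈ 1.07979700e-04.
By linearity: E[X] = C(21, 3)·p³ ≈ 1330 · 1.07979700e-04 ≈ 0.143613.
Here α = 1, so p = 1/n is exactly at the triangle threshold p ~ 1/n. Asymptotically E[X] → c³/6 = 1³/6 = 1/6 ≈ 0.166667, a bounded constant. In this regime the triangle count is asymptotically Poisson(c³/6).

E[X] ≈ 0.143613; in regime p = Θ(1/n^{1}) E[X] stays bounded (at the triangle threshold p ~ 1/n).


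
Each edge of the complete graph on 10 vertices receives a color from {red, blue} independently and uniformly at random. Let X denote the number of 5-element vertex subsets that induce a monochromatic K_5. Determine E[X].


Let X = Σ_S X_S over the C(10, 5) = 252 subsets S of size 5, where X_S = 1 if the K_5 on S is monochromatic.
For a fixed S, the K_5 on S has C(5, 2) = 10 edges. P[all 10 edges red] = (1/2)^10, and likewise for blue, so P[monochromatic] = 2·(1/2)^10 = 2^{1 − 10} = 1/512.
By linearity: E[X] = C(10, 5) · 2^{1 − 10} = 252 · 1/512 = 63/128.
Numerically: E[X] ≈ 0.4922.

E[X] = C(10,5)·2^(1−C(5,2)) = 63/128 ≈ 0.4922.


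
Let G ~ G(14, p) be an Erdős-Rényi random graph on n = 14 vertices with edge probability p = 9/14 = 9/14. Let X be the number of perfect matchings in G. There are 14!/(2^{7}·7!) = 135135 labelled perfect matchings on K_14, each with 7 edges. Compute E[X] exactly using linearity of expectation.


K_14 has 14!/(2^{7}·7!) = 135135 labelled perfect matchings.
For each such perfect matching H, let X_H = 1 if all 7 edges of H are present in G. Then P[X_H = 1] = p^{7} = (9/14)^{7} = 4782969/105413504.
By linearity of expectation: E[X] = Σ_H E[X_H] = 135135 · p^{7} = 135135 · 4782969/105413504 = 92335216545/15059072.
Numerically: E[X] ≈ 6131.53.

E[X] = 135135 · (9/14)^{7} = 92335216545/15059072 ≈ 6131.53.


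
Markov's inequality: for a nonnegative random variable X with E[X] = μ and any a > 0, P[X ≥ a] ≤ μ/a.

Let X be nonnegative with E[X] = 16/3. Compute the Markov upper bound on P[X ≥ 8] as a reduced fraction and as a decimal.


μ = E[X] = 16/3, a = 8.
Markov: P[X ≥ 8] ≤ μ/a = (16/3)/8 = 2/3.
Numerically: ≈ 0.6667.
(Since a = 8 > μ = 5.3333, the bound 2/3 is < 1 and informative.)

P[X ≥ 8] ≤ 2/3 ≈ 0.6667.


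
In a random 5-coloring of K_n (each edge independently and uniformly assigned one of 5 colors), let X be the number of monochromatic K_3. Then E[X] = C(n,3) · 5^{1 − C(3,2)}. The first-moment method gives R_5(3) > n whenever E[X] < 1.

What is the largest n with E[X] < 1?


We need C(n, 3) · 5^{1 − 3} < 1, i.e. C(n, 3) < 5^{3 − 1} = 25.
Check values of n near the boundary:
  n = 3: C(3, 3) = 1; 1 < 25? YES
  n = 4: C(4, 3) = 4; 4 < 25? YES
  n = 5: C(5, 3) = 10; 10 < 25? YES
  n = 6: C(6, 3) = 20; 20 < 25? YES
  n = 7: C(7, 3) = 35; 35 < 25? NO
The largest n with C(n, 3) < 25 is n = 6 (where E[X] = 4/5 ≈ 0.800). Hence R_5(3) > 6, i.e. R_5(3) ≥ 7.

Largest n = 6; hence R_5(3) > 6.


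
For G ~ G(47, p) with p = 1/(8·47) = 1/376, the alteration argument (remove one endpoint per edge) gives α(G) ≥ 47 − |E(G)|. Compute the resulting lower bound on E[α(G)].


E[|E(G)|] = C(47, 2)·p = 1081 · (1/376) = 23/8.
E[α(G)] ≥ n − E[|E(G)|] = 47 − 23/8 = 353/8.
Numerically: ≈ 44.12500.
(This is only a lower bound; the true E[α(G)] may be larger.)

E[α(G)] ≥ 353/8 ≈ 44.12500.


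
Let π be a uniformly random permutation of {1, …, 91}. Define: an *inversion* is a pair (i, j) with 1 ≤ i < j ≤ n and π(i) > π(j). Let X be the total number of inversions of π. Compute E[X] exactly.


Write X = Σ X_I over the C(91, 2) = 4095 pairs i < j, with X_I the indicator of one inversion.
There are 4095 indicators.
For each fixed pair i < j, the values π(i) and π(j) are two distinct elements of {1, …, 91} in uniformly random order; by symmetry P[π(i) > π(j)] = 1/2.
By linearity: E[X] = 4095 · (1/2) = C(91, 2) · (1/2) = 4095/2 = 4095/2 ≈ 2047.5000.

E[X] = 4095/2 = 2047.5000.
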